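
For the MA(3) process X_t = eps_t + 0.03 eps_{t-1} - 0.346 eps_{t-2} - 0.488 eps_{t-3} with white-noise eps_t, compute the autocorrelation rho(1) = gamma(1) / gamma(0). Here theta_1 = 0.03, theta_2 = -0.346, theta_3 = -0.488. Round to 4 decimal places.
\rho(1) = 0.1387

For an MA(q) process with theta_0 = 1, the autocovariance is
  gamma(k) = sigma^2 * sum_{i=0..q-k} theta_i * theta_{i+k},
and rho(k) = gamma(k) / gamma(0). Sigma^2 cancels.
  numerator   = (1)*(0.03) + (0.03)*(-0.346) + (-0.346)*(-0.488) = 0.188468.
  denominator = (1)^2 + (0.03)^2 + (-0.346)^2 + (-0.488)^2 = 1.35876.
  rho(1) = 0.188468 / 1.35876 = 0.1387.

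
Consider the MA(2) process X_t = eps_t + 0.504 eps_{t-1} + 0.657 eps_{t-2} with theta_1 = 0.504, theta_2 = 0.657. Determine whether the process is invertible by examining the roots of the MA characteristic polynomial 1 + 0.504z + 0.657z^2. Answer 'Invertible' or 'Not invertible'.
\text{Invertible}

The MA(q) characteristic polynomial is P(z) = 1 + 0.504z + 0.657z^2.
Invertibility requires all roots to lie outside the unit circle, i.e. |z| > 1 for every root.
Set 1 + (0.504) z + (0.657) z^2 = 0, i.e. a z^2 + b z + c = 0 with a = 0.657, b = 0.504, c = 1.
Discriminant D = b^2 - 4ac = (0.504)^2 - 4*(0.657)*1 = 0.254016 - (2.628) = -2.373984.
D < 0, so the roots are the complex-conjugate pair z = (-b +/- i sqrt(-D)) / (2a) = -0.3836 +/- 1.1726i.
For a conjugate pair |z|^2 = z * conj(z) = (product of roots) = c/a = 1/(0.657) = 1.52207, so |z| = sqrt(1.52207) = 1.2337 for both roots.
Moduli of all roots: 1.2337, 1.2337.
All moduli strictly greater than 1? Yes.
Verdict: Invertible.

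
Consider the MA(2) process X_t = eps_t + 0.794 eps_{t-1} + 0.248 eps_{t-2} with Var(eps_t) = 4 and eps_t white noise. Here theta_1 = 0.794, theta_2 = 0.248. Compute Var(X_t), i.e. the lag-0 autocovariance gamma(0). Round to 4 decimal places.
\gamma(0) = 6.7678

For an MA(q) process X_t = eps_t + sum_i theta_i eps_{t-i} with
Var(eps_t) = sigma^2, the variance is
  gamma(0) = sigma^2 * (1 + sum_i theta_i^2).
  sum_i theta_i^2 = (0.794)^2 + (0.248)^2 = 0.630436 + 0.061504 = 0.69194.
  gamma(0) = 4 * (1 + 0.69194) = 4 * 1.69194 = 6.76776, which rounds to 6.7678.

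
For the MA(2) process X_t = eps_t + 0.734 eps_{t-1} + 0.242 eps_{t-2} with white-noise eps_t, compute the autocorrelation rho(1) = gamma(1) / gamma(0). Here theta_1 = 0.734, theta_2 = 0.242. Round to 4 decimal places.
\rho(1) = 0.5707

For an MA(q) process with theta_0 = 1, the autocovariance is
  gamma(k) = sigma^2 * sum_{i=0..q-k} theta_i * theta_{i+k},
and rho(k) = gamma(k) / gamma(0). Sigma^2 cancels.
  numerator   = (1)*(0.734) + (0.734)*(0.242) = 0.911628.
  denominator = (1)^2 + (0.734)^2 + (0.242)^2 = 1.59732.
  rho(1) = 0.911628 / 1.59732 = 0.5707.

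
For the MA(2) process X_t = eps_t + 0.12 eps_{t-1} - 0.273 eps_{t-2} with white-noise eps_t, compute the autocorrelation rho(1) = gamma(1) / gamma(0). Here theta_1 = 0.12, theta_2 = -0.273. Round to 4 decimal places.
\rho(1) = 0.0801

For an MA(q) process with theta_0 = 1, the autocovariance is
  gamma(k) = sigma^2 * sum_{i=0..q-k} theta_i * theta_{i+k},
and rho(k) = gamma(k) / gamma(0). Sigma^2 cancels.
  numerator   = (1)*(0.12) + (0.12)*(-0.273) = 0.08724.
  denominator = (1)^2 + (0.12)^2 + (-0.273)^2 = 1.088929.
  rho(1) = 0.08724 / 1.088929 = 0.0801.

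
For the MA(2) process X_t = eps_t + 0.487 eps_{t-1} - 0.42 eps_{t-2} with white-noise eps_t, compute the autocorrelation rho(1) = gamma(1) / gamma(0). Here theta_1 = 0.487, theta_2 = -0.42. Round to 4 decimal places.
\rho(1) = 0.1998

For an MA(q) process with theta_0 = 1, the autocovariance is
  gamma(k) = sigma^2 * sum_{i=0..q-k} theta_i * theta_{i+k},
and rho(k) = gamma(k) / gamma(0). Sigma^2 cancels.
  numerator   = (1)*(0.487) + (0.487)*(-0.42) = 0.28246.
  denominator = (1)^2 + (0.487)^2 + (-0.42)^2 = 1.413569.
  rho(1) = 0.28246 / 1.413569 = 0.1998.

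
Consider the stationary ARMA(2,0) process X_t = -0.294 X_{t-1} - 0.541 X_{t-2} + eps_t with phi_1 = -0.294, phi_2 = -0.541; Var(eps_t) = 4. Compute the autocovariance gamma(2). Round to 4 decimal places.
\gamma(2) = -2.8458

Multiply the model equation by X_{t-k} and take expectations. With theta_0 = psi_0 = 1 and psi_j the MA(infinity) weights, this gives
  gamma(k) - sum_i phi_i gamma(k-i) = c_k,
  c_k = sigma^2 * sum_{j=k..q} theta_j psi_{j-k}   (c_k = 0 for k > q),
using gamma(-m) = gamma(m).
Pure AR (q = 0): c_0 = sigma^2 = 4, c_k = 0 for k >= 1.
Equations for k = 0, 1, 2 (AR order 2, c_2 = 0):
  (E0) gamma(0) = phi_1 gamma(1) + phi_2 gamma(2) + c_0
  (E1) gamma(1) = phi_1 gamma(0) + phi_2 gamma(1) + c_1
  (E2) gamma(2) = phi_1 gamma(1) + phi_2 gamma(0)
From (E1): gamma(1) = A gamma(0) + B with
  A = phi_1 / (1 - phi_2) = -0.294 / 1.541 = -0.190785,   B = c_1 / (1 - phi_2) = 0 / 1.541 = 0.
Insert (E2) into (E0): gamma(0) (1 - phi_2^2) = phi_1 (1 + phi_2) gamma(1) + c_0.
  phi_1 (1 + phi_2) = (-0.294)(0.459) = -0.134946,   1 - phi_2^2 = 0.707319.
Replace gamma(1) by A gamma(0) + B and collect gamma(0):
  gamma(0) [0.707319 - (-0.134946)(-0.190785)] = c_0 = 4
  gamma(0) * 0.681573 = 4
  gamma(0) = 4 / 0.681573 = 5.868774.
  gamma(1) = A gamma(0) = (-0.190785)(5.868774) = -1.119675.
  gamma(2) = phi_1 gamma(1) + phi_2 gamma(0) = (-0.294)(-1.119675) + (-0.541)(5.868774) = -2.845822.
Therefore gamma(2) = -2.8458 (to 4 decimal places).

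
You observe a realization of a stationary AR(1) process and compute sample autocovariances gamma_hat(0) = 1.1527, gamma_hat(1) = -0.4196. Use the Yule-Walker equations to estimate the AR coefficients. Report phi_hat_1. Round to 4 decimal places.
\hat\phi_{1} = -0.3640

The Yule-Walker equations for an AR(p) process read, in matrix form,
  Gamma_p phi = r_p,   with   (Gamma_p)_{ij} = gamma(|i - j|),
                       (r_p)_i = gamma(i),   i,j = 1..p.
Substitute the sample gammas (Toeplitz matrix and right-hand side of size 1):
  Gamma_p = [[1.1527]]
  r_p     = [-0.4196]
With p = 1 this is the single equation gamma(0) phi_1 = gamma(1):
  phi_hat_1 = gamma(1) / gamma(0) = -0.4196 / 1.1527 = -0.3640.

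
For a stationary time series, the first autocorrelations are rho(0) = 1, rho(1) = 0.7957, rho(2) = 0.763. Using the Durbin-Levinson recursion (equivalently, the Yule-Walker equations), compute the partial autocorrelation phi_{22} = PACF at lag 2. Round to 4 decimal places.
\phi_{22} = 0.3540

The PACF at lag k is phi_{kk}, the last component of the solution
to the Yule-Walker system G_k phi = r_k where
  (G_k)_{ij} = rho(|i - j|), (r_k)_i = rho(i), i,j = 1..k.
Equivalently, Durbin-Levinson gives phi_{kk} iteratively:
  phi_{11} = rho(1)
  phi_{kk} = [rho(k) - sum_{j=1..k-1} phi_{k-1,j} rho(k-j)]
            / [1 - sum_{j=1..k-1} phi_{k-1,j} rho(j)],
  phi_{k,j} = phi_{k-1,j} - phi_{kk} phi_{k-1,k-j},  j = 1..k-1.
Step k = 1:
  phi_11 = rho(1) = 0.7957.
Step k = 2:
  phi_22 = [rho(2) - phi_11 rho(1)] / [1 - phi_11 rho(1)] = [0.763 - (0.7957)(0.7957)] / [1 - (0.7957)(0.7957)]
         = 0.12986151 / 0.36686151 = 0.354.
Therefore phi_{22} = 0.3540.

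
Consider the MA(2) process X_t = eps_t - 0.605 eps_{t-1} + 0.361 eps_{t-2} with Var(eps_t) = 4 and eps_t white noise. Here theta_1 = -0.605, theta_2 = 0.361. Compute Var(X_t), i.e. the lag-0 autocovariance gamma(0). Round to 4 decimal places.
\gamma(0) = 5.9854

For an MA(q) process X_t = eps_t + sum_i theta_i eps_{t-i} with
Var(eps_t) = sigma^2, the variance is
  gamma(0) = sigma^2 * (1 + sum_i theta_i^2).
  sum_i theta_i^2 = (-0.605)^2 + (0.361)^2 = 0.366025 + 0.130321 = 0.496346.
  gamma(0) = 4 * (1 + 0.496346) = 4 * 1.496346 = 5.985384, which rounds to 5.9854.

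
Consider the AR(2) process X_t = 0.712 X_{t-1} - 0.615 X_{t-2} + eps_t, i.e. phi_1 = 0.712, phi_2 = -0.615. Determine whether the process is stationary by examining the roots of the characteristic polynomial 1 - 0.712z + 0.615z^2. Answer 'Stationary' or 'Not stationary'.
\text{Stationary}

The AR(p) characteristic polynomial is P(z) = 1 - 0.712z + 0.615z^2.
Stationarity requires all roots to lie outside the unit circle, i.e. |z| > 1 for every root.
Set 1 + (-0.712) z + (0.615) z^2 = 0, i.e. a z^2 + b z + c = 0 with a = 0.615, b = -0.712, c = 1.
Discriminant D = b^2 - 4ac = (-0.712)^2 - 4*(0.615)*1 = 0.506944 - (2.46) = -1.953056.
D < 0, so the roots are the complex-conjugate pair z = (-b +/- i sqrt(-D)) / (2a) = 0.5789 +/- 1.1362i.
For a conjugate pair |z|^2 = z * conj(z) = (product of roots) = c/a = 1/(0.615) = 1.626016, so |z| = sqrt(1.626016) = 1.2752 for both roots.
Moduli of all roots: 1.2752, 1.2752.
All moduli strictly greater than 1? Yes.
Verdict: Stationary.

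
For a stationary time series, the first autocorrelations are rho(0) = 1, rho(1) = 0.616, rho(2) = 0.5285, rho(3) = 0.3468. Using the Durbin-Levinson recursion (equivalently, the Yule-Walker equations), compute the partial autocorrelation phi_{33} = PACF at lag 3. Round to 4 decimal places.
\phi_{33} = -0.0830

The PACF at lag k is phi_{kk}, the last component of the solution
to the Yule-Walker system G_k phi = r_k where
  (G_k)_{ij} = rho(|i - j|), (r_k)_i = rho(i), i,j = 1..k.
Equivalently, Durbin-Levinson gives phi_{kk} iteratively:
  phi_{11} = rho(1)
  phi_{kk} = [rho(k) - sum_{j=1..k-1} phi_{k-1,j} rho(k-j)]
            / [1 - sum_{j=1..k-1} phi_{k-1,j} rho(j)],
  phi_{k,j} = phi_{k-1,j} - phi_{kk} phi_{k-1,k-j},  j = 1..k-1.
Step k = 1:
  phi_11 = rho(1) = 0.616.
Step k = 2:
  phi_22 = [rho(2) - phi_11 rho(1)] / [1 - phi_11 rho(1)] = [0.5285 - (0.616)(0.616)] / [1 - (0.616)(0.616)]
         = 0.149044 / 0.620544 = 0.240183.
  Update: phi_21 = phi_11 - phi_22 phi_11 = 0.616 - (0.240183)(0.616) = 0.468047.
Step k = 3:
  phi_33 = [rho(3) - phi_21 rho(2) - phi_22 rho(1)] / [1 - phi_21 rho(1) - phi_22 rho(2)]
    numerator   = 0.3468 - (0.468047)(0.5285) - (0.240183)(0.616) = -0.04851566
    denominator = 1 - (0.468047)(0.616) - (0.240183)(0.5285) = 0.58474619
  phi_33 = -0.04851566 / 0.58474619 = -0.083.
Therefore phi_{33} = -0.0830.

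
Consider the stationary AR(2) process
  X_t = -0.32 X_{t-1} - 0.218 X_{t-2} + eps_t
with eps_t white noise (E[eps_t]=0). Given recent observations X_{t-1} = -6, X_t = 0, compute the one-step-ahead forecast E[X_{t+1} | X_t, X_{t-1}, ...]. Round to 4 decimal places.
E[X_{t+1} \mid \mathcal F_t] = 1.3080

For an AR(p) model X_t = c + sum_i phi_i X_{t-i} + eps_t, the
one-step-ahead conditional mean is
  E[X_{t+1} | X_t, ...] = c + sum_i phi_i X_{t+1-i}.
Substitute known values:
  E[X_{t+1} | ...] = (-0.32) * (0) + (-0.218) * (-6)
                   = 1.3080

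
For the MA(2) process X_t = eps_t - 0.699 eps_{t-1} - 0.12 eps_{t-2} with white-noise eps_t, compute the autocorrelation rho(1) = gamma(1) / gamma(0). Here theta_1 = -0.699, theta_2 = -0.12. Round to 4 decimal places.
\rho(1) = -0.4093

For an MA(q) process with theta_0 = 1, the autocovariance is
  gamma(k) = sigma^2 * sum_{i=0..q-k} theta_i * theta_{i+k},
and rho(k) = gamma(k) / gamma(0). Sigma^2 cancels.
  numerator   = (1)*(-0.699) + (-0.699)*(-0.12) = -0.61512.
  denominator = (1)^2 + (-0.699)^2 + (-0.12)^2 = 1.503001.
  rho(1) = -0.61512 / 1.503001 = -0.4093.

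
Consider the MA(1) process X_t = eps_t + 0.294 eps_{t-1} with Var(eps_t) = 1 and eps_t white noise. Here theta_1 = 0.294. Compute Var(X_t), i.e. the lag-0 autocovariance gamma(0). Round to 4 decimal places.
\gamma(0) = 1.0864

For an MA(q) process X_t = eps_t + sum_i theta_i eps_{t-i} with
Var(eps_t) = sigma^2, the variance is
  gamma(0) = sigma^2 * (1 + sum_i theta_i^2).
  sum_i theta_i^2 = (0.294)^2 = 0.086436.
  gamma(0) = 1 * (1 + 0.086436) = 1 * 1.086436 = 1.086436, which rounds to 1.0864.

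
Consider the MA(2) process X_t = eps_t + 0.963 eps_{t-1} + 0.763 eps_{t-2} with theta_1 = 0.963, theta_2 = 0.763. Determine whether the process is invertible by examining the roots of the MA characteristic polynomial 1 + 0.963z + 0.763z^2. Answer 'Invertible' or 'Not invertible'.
\text{Invertible}

The MA(q) characteristic polynomial is P(z) = 1 + 0.963z + 0.763z^2.
Invertibility requires all roots to lie outside the unit circle, i.e. |z| > 1 for every root.
Set 1 + (0.963) z + (0.763) z^2 = 0, i.e. a z^2 + b z + c = 0 with a = 0.763, b = 0.963, c = 1.
Discriminant D = b^2 - 4ac = (0.963)^2 - 4*(0.763)*1 = 0.927369 - (3.052) = -2.124631.
D < 0, so the roots are the complex-conjugate pair z = (-b +/- i sqrt(-D)) / (2a) = -0.6311 +/- 0.9552i.
For a conjugate pair |z|^2 = z * conj(z) = (product of roots) = c/a = 1/(0.763) = 1.310616, so |z| = sqrt(1.310616) = 1.1448 for both roots.
Moduli of all roots: 1.1448, 1.1448.
All moduli strictly greater than 1? Yes.
Verdict: Invertible.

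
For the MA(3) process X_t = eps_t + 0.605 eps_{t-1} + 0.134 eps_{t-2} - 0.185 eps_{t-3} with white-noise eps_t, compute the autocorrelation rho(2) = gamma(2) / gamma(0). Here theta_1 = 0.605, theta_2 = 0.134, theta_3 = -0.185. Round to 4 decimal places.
\rho(2) = 0.0156

For an MA(q) process with theta_0 = 1, the autocovariance is
  gamma(k) = sigma^2 * sum_{i=0..q-k} theta_i * theta_{i+k},
and rho(k) = gamma(k) / gamma(0). Sigma^2 cancels.
  numerator   = (1)*(0.134) + (0.605)*(-0.185) = 0.022075.
  denominator = (1)^2 + (0.605)^2 + (0.134)^2 + (-0.185)^2 = 1.418206.
  rho(2) = 0.022075 / 1.418206 = 0.0156.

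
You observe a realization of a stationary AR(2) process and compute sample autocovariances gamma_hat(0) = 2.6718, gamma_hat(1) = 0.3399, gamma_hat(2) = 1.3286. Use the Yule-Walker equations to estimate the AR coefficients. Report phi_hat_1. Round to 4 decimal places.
\hat\phi_{1} = 0.0650

The Yule-Walker equations for an AR(p) process read, in matrix form,
  Gamma_p phi = r_p,   with   (Gamma_p)_{ij} = gamma(|i - j|),
                       (r_p)_i = gamma(i),   i,j = 1..p.
Substitute the sample gammas (Toeplitz matrix and right-hand side of size 2):
  Gamma_p = [[2.6718, 0.3399], [0.3399, 2.6718]]
  r_p     = [0.3399, 1.3286]
Written out:
  2.6718 phi_1 + 0.3399 phi_2 = 0.3399
  0.3399 phi_1 + 2.6718 phi_2 = 1.3286
Solve by Cramer's rule:
  det = gamma(0)^2 - gamma(1)^2 = (2.6718)^2 - (0.3399)^2 = 7.13851524 - 0.11553201 = 7.02298323
  phi_hat_1 = [gamma(1) gamma(0) - gamma(1) gamma(2)] / det = [(0.3399)(2.6718) - (0.3399)(1.3286)] / 7.02298323 = 0.45655368 / 7.02298323 = 0.065
  phi_hat_2 = [gamma(0) gamma(2) - gamma(1)^2] / det = [(2.6718)(1.3286) - (0.3399)^2] / 7.02298323 = 3.43422147 / 7.02298323 = 0.489
So phi_hat = [0.0650, 0.4890].
Therefore phi_hat_1 = 0.0650.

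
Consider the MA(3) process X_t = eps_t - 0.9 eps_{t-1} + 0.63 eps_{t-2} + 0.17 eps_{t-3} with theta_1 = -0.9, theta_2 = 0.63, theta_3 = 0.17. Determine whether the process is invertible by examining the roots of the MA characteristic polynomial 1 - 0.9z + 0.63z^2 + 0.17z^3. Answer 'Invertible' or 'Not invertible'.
\text{Invertible}

The MA(q) characteristic polynomial is P(z) = 1 - 0.9z + 0.63z^2 + 0.17z^3.
Invertibility requires all roots to lie outside the unit circle, i.e. |z| > 1 for every root.
Degree 3: look for a simple real root z0 first, then factor out (1 - z/z0) and solve the remaining quadratic.
Testing z0 = -5: P(-5) = 1 + (-0.9)(-5) + (0.63)(-5)^2 + (0.17)(-5)^3
  = 1 + (4.5) + (15.75) + (-21.25) = 0.  So z_0 = -5 is a root, |z_0| = 5.
Divide out the factor (1 + 0.2 z) = (1 - z/z0) (since 1/z0 = -0.2):
  P(z) = (1 + 0.2 z)(1 + (-1.1) z + (0.85) z^2)
  [check: z-coef -1.1 - (-0.2) = -0.9; z^2-coef 0.85 - (-0.2)(-1.1) = 0.63; z^3-coef -(-0.2)(0.85) = 0.17.]
Remaining roots from the quadratic factor 1 + (-1.1) z + (0.85) z^2:
  Set 1 + (-1.1) z + (0.85) z^2 = 0, i.e. a z^2 + b z + c = 0 with a = 0.85, b = -1.1, c = 1.
  Discriminant D = b^2 - 4ac = (-1.1)^2 - 4*(0.85)*1 = 1.21 - (3.4) = -2.19.
  D < 0, so the roots are the complex-conjugate pair z = (-b +/- i sqrt(-D)) / (2a) = 0.6471 +/- 0.8705i.
  For a conjugate pair |z|^2 = z * conj(z) = (product of roots) = c/a = 1/(0.85) = 1.176471, so |z| = sqrt(1.176471) = 1.0847 for both roots.
Moduli of all roots: 5.0000, 1.0847, 1.0847.
All moduli strictly greater than 1? Yes.
Verdict: Invertible.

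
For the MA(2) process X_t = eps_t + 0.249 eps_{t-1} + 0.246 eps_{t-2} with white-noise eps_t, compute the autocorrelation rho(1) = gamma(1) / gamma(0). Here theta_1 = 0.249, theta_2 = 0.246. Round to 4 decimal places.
\rho(1) = 0.2764

For an MA(q) process with theta_0 = 1, the autocovariance is
  gamma(k) = sigma^2 * sum_{i=0..q-k} theta_i * theta_{i+k},
and rho(k) = gamma(k) / gamma(0). Sigma^2 cancels.
  numerator   = (1)*(0.249) + (0.249)*(0.246) = 0.310254.
  denominator = (1)^2 + (0.249)^2 + (0.246)^2 = 1.122517.
  rho(1) = 0.310254 / 1.122517 = 0.2764.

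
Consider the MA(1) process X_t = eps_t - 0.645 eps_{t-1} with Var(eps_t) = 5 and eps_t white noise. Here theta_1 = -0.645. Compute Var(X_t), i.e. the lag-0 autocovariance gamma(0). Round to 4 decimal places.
\gamma(0) = 7.0801

For an MA(q) process X_t = eps_t + sum_i theta_i eps_{t-i} with
Var(eps_t) = sigma^2, the variance is
  gamma(0) = sigma^2 * (1 + sum_i theta_i^2).
  sum_i theta_i^2 = (-0.645)^2 = 0.416025.
  gamma(0) = 5 * (1 + 0.416025) = 5 * 1.416025 = 7.080125, which rounds to 7.0801.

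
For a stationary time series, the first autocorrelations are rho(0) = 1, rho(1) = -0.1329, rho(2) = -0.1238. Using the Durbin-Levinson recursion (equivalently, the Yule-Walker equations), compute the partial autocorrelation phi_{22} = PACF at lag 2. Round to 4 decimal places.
\phi_{22} = -0.1440

The PACF at lag k is phi_{kk}, the last component of the solution
to the Yule-Walker system G_k phi = r_k where
  (G_k)_{ij} = rho(|i - j|), (r_k)_i = rho(i), i,j = 1..k.
Equivalently, Durbin-Levinson gives phi_{kk} iteratively:
  phi_{11} = rho(1)
  phi_{kk} = [rho(k) - sum_{j=1..k-1} phi_{k-1,j} rho(k-j)]
            / [1 - sum_{j=1..k-1} phi_{k-1,j} rho(j)],
  phi_{k,j} = phi_{k-1,j} - phi_{kk} phi_{k-1,k-j},  j = 1..k-1.
Step k = 1:
  phi_11 = rho(1) = -0.1329.
Step k = 2:
  phi_22 = [rho(2) - phi_11 rho(1)] / [1 - phi_11 rho(1)] = [-0.1238 - (-0.1329)(-0.1329)] / [1 - (-0.1329)(-0.1329)]
         = -0.14146241 / 0.98233759 = -0.144.
Therefore phi_{22} = -0.1440.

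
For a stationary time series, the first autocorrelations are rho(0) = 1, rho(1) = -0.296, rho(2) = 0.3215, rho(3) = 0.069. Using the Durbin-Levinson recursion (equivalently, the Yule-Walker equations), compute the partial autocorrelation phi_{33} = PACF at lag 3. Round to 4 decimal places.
\phi_{33} = 0.2530

The PACF at lag k is phi_{kk}, the last component of the solution
to the Yule-Walker system G_k phi = r_k where
  (G_k)_{ij} = rho(|i - j|), (r_k)_i = rho(i), i,j = 1..k.
Equivalently, Durbin-Levinson gives phi_{kk} iteratively:
  phi_{11} = rho(1)
  phi_{kk} = [rho(k) - sum_{j=1..k-1} phi_{k-1,j} rho(k-j)]
            / [1 - sum_{j=1..k-1} phi_{k-1,j} rho(j)],
  phi_{k,j} = phi_{k-1,j} - phi_{kk} phi_{k-1,k-j},  j = 1..k-1.
Step k = 1:
  phi_11 = rho(1) = -0.296.
Step k = 2:
  phi_22 = [rho(2) - phi_11 rho(1)] / [1 - phi_11 rho(1)] = [0.3215 - (-0.296)(-0.296)] / [1 - (-0.296)(-0.296)]
         = 0.233884 / 0.912384 = 0.256344.
  Update: phi_21 = phi_11 - phi_22 phi_11 = -0.296 - (0.256344)(-0.296) = -0.220122.
Step k = 3:
  phi_33 = [rho(3) - phi_21 rho(2) - phi_22 rho(1)] / [1 - phi_21 rho(1) - phi_22 rho(2)]
    numerator   = 0.069 - (-0.220122)(0.3215) - (0.256344)(-0.296) = 0.21564707
    denominator = 1 - (-0.220122)(-0.296) - (0.256344)(0.3215) = 0.85242928
  phi_33 = 0.21564707 / 0.85242928 = 0.253.
Therefore phi_{33} = 0.2530.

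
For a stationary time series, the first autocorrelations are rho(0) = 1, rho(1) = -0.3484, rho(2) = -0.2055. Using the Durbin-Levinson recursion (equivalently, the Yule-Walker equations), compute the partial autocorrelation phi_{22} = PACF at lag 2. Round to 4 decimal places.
\phi_{22} = -0.3720

The PACF at lag k is phi_{kk}, the last component of the solution
to the Yule-Walker system G_k phi = r_k where
  (G_k)_{ij} = rho(|i - j|), (r_k)_i = rho(i), i,j = 1..k.
Equivalently, Durbin-Levinson gives phi_{kk} iteratively:
  phi_{11} = rho(1)
  phi_{kk} = [rho(k) - sum_{j=1..k-1} phi_{k-1,j} rho(k-j)]
            / [1 - sum_{j=1..k-1} phi_{k-1,j} rho(j)],
  phi_{k,j} = phi_{k-1,j} - phi_{kk} phi_{k-1,k-j},  j = 1..k-1.
Step k = 1:
  phi_11 = rho(1) = -0.3484.
Step k = 2:
  phi_22 = [rho(2) - phi_11 rho(1)] / [1 - phi_11 rho(1)] = [-0.2055 - (-0.3484)(-0.3484)] / [1 - (-0.3484)(-0.3484)]
         = -0.32688256 / 0.87861744 = -0.372.
Therefore phi_{22} = -0.3720.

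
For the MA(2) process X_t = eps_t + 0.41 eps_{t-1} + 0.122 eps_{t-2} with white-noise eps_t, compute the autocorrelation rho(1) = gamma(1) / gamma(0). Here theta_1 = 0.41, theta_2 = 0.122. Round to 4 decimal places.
\rho(1) = 0.3889

For an MA(q) process with theta_0 = 1, the autocovariance is
  gamma(k) = sigma^2 * sum_{i=0..q-k} theta_i * theta_{i+k},
and rho(k) = gamma(k) / gamma(0). Sigma^2 cancels.
  numerator   = (1)*(0.41) + (0.41)*(0.122) = 0.46002.
  denominator = (1)^2 + (0.41)^2 + (0.122)^2 = 1.182984.
  rho(1) = 0.46002 / 1.182984 = 0.3889.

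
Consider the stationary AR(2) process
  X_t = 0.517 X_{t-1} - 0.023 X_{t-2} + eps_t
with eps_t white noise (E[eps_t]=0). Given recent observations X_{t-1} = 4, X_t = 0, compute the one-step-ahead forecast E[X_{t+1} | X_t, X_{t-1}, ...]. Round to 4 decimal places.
E[X_{t+1} \mid \mathcal F_t] = -0.0920

For an AR(p) model X_t = c + sum_i phi_i X_{t-i} + eps_t, the
one-step-ahead conditional mean is
  E[X_{t+1} | X_t, ...] = c + sum_i phi_i X_{t+1-i}.
Substitute known values:
  E[X_{t+1} | ...] = (0.517) * (0) + (-0.023) * (4)
                   = -0.0920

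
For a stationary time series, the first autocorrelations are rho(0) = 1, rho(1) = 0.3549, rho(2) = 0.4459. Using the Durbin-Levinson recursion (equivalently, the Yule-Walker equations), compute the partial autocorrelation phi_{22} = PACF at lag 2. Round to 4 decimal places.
\phi_{22} = 0.3661

The PACF at lag k is phi_{kk}, the last component of the solution
to the Yule-Walker system G_k phi = r_k where
  (G_k)_{ij} = rho(|i - j|), (r_k)_i = rho(i), i,j = 1..k.
Equivalently, Durbin-Levinson gives phi_{kk} iteratively:
  phi_{11} = rho(1)
  phi_{kk} = [rho(k) - sum_{j=1..k-1} phi_{k-1,j} rho(k-j)]
            / [1 - sum_{j=1..k-1} phi_{k-1,j} rho(j)],
  phi_{k,j} = phi_{k-1,j} - phi_{kk} phi_{k-1,k-j},  j = 1..k-1.
Step k = 1:
  phi_11 = rho(1) = 0.3549.
Step k = 2:
  phi_22 = [rho(2) - phi_11 rho(1)] / [1 - phi_11 rho(1)] = [0.4459 - (0.3549)(0.3549)] / [1 - (0.3549)(0.3549)]
         = 0.31994599 / 0.87404599 = 0.3661.
Therefore phi_{22} = 0.3661.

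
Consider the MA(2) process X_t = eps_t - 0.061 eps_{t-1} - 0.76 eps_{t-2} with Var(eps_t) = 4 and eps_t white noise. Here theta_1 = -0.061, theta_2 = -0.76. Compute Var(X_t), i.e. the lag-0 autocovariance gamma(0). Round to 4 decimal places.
\gamma(0) = 6.3253

For an MA(q) process X_t = eps_t + sum_i theta_i eps_{t-i} with
Var(eps_t) = sigma^2, the variance is
  gamma(0) = sigma^2 * (1 + sum_i theta_i^2).
  sum_i theta_i^2 = (-0.061)^2 + (-0.76)^2 = 0.003721 + 0.5776 = 0.581321.
  gamma(0) = 4 * (1 + 0.581321) = 4 * 1.581321 = 6.325284, which rounds to 6.3253.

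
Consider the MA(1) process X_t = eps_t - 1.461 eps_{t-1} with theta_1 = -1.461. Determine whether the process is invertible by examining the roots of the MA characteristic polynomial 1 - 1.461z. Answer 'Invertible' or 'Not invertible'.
\text{Not invertible}

The MA(q) characteristic polynomial is P(z) = 1 - 1.461z.
Invertibility requires all roots to lie outside the unit circle, i.e. |z| > 1 for every root.
This is linear in z: 1 + (-1.461) z = 0  =>  z = -1/(-1.461) = 0.684463,  |z| = 0.684463.
Moduli of all roots: 0.6845.
All moduli strictly greater than 1? No.
Verdict: Not invertible.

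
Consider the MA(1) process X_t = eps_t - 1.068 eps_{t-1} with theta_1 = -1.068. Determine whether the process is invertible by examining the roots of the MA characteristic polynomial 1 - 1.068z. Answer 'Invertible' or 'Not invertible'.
\text{Not invertible}

The MA(q) characteristic polynomial is P(z) = 1 - 1.068z.
Invertibility requires all roots to lie outside the unit circle, i.e. |z| > 1 for every root.
This is linear in z: 1 + (-1.068) z = 0  =>  z = -1/(-1.068) = 0.93633,  |z| = 0.93633.
Moduli of all roots: 0.9363.
All moduli strictly greater than 1? No.
Verdict: Not invertible.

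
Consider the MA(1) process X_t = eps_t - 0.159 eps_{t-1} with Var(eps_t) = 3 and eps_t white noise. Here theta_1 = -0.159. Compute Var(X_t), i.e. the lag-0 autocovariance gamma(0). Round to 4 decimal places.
\gamma(0) = 3.0758

For an MA(q) process X_t = eps_t + sum_i theta_i eps_{t-i} with
Var(eps_t) = sigma^2, the variance is
  gamma(0) = sigma^2 * (1 + sum_i theta_i^2).
  sum_i theta_i^2 = (-0.159)^2 = 0.025281.
  gamma(0) = 3 * (1 + 0.025281) = 3 * 1.025281 = 3.075843, which rounds to 3.0758.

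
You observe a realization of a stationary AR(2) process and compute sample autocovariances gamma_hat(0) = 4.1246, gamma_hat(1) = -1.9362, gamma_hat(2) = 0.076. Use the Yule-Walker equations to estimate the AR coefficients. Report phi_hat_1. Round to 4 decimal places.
\hat\phi_{1} = -0.5910

The Yule-Walker equations for an AR(p) process read, in matrix form,
  Gamma_p phi = r_p,   with   (Gamma_p)_{ij} = gamma(|i - j|),
                       (r_p)_i = gamma(i),   i,j = 1..p.
Substitute the sample gammas (Toeplitz matrix and right-hand side of size 2):
  Gamma_p = [[4.1246, -1.9362], [-1.9362, 4.1246]]
  r_p     = [-1.9362, 0.076]
Written out:
  4.1246 phi_1 - 1.9362 phi_2 = -1.9362
  -1.9362 phi_1 + 4.1246 phi_2 = 0.076
Solve by Cramer's rule:
  det = gamma(0)^2 - gamma(1)^2 = (4.1246)^2 - (-1.9362)^2 = 17.01232516 - 3.74887044 = 13.26345472
  phi_hat_1 = [gamma(1) gamma(0) - gamma(1) gamma(2)] / det = [(-1.9362)(4.1246) - (-1.9362)(0.076)] / 13.26345472 = -7.83889932 / 13.26345472 = -0.591
  phi_hat_2 = [gamma(0) gamma(2) - gamma(1)^2] / det = [(4.1246)(0.076) - (-1.9362)^2] / 13.26345472 = -3.43540084 / 13.26345472 = -0.259
So phi_hat = [-0.5910, -0.2590].
Therefore phi_hat_1 = -0.5910.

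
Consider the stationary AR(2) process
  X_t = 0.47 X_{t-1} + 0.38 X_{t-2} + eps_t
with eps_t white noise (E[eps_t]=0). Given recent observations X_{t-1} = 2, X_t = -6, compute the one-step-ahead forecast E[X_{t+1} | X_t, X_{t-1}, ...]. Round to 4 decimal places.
E[X_{t+1} \mid \mathcal F_t] = -2.0600

For an AR(p) model X_t = c + sum_i phi_i X_{t-i} + eps_t, the
one-step-ahead conditional mean is
  E[X_{t+1} | X_t, ...] = c + sum_i phi_i X_{t+1-i}.
Substitute known values:
  E[X_{t+1} | ...] = (0.47) * (-6) + (0.38) * (2)
                   = -2.0600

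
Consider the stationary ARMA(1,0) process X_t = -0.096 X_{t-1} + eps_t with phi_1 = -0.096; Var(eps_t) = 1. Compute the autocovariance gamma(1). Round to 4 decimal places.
\gamma(1) = -0.0969

Multiply the model equation by X_{t-k} and take expectations. With theta_0 = psi_0 = 1 and psi_j the MA(infinity) weights, this gives
  gamma(k) - sum_i phi_i gamma(k-i) = c_k,
  c_k = sigma^2 * sum_{j=k..q} theta_j psi_{j-k}   (c_k = 0 for k > q),
using gamma(-m) = gamma(m).
Pure AR (q = 0): c_0 = sigma^2 = 1, c_k = 0 for k >= 1.
Equations for k = 0 and k = 1 (AR order 1):
  gamma(0) = phi_1 gamma(1) + c_0
  gamma(1) = phi_1 gamma(0) + c_1
Substituting the second into the first: gamma(0) (1 - phi_1^2) = c_0 + phi_1 c_1, so
  gamma(0) = c_0 / (1 - phi_1^2) = 1 / (1 - (-0.096)^2) = 1 / 0.990784 = 1.009302.
  gamma(1) = phi_1 gamma(0) = (-0.096)(1.009302) = -0.096893.
Therefore gamma(1) = -0.0969 (to 4 decimal places).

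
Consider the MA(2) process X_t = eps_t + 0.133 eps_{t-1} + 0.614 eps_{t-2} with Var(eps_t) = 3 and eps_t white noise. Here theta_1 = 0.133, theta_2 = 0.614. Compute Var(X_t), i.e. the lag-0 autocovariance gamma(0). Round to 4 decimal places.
\gamma(0) = 4.1841

For an MA(q) process X_t = eps_t + sum_i theta_i eps_{t-i} with
Var(eps_t) = sigma^2, the variance is
  gamma(0) = sigma^2 * (1 + sum_i theta_i^2).
  sum_i theta_i^2 = (0.133)^2 + (0.614)^2 = 0.017689 + 0.376996 = 0.394685.
  gamma(0) = 3 * (1 + 0.394685) = 3 * 1.394685 = 4.184055, which rounds to 4.1841.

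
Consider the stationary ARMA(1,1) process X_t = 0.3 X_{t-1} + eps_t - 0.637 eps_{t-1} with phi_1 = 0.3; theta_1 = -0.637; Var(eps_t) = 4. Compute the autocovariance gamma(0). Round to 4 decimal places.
\gamma(0) = 4.4992

Multiply the model equation by X_{t-k} and take expectations. With theta_0 = psi_0 = 1 and psi_j the MA(infinity) weights, this gives
  gamma(k) - sum_i phi_i gamma(k-i) = c_k,
  c_k = sigma^2 * sum_{j=k..q} theta_j psi_{j-k}   (c_k = 0 for k > q),
using gamma(-m) = gamma(m).
psi-weights needed (psi_j = theta_j + sum_i phi_i psi_{j-i}):
  psi_1 = theta_1 + phi_1 = -0.637 + (0.3) = -0.337
Right-hand sides:
  c_0 = sigma^2 (1 + theta_1 psi_1) = 4 * (1 + (-0.637)(-0.337)) = 4 * 1.214669 = 4.858676
  c_1 = sigma^2 theta_1 = 4 * (-0.637) = -2.548
  c_2 = 0
Equations for k = 0 and k = 1 (AR order 1):
  gamma(0) = phi_1 gamma(1) + c_0
  gamma(1) = phi_1 gamma(0) + c_1
Substituting the second into the first: gamma(0) (1 - phi_1^2) = c_0 + phi_1 c_1, so
  gamma(0) = (c_0 + phi_1 c_1) / (1 - phi_1^2) = (4.858676 + (0.3)(-2.548)) / (1 - (0.3)^2) = 4.094276 / 0.91 = 4.499204.
Therefore gamma(0) = 4.4992 (to 4 decimal places).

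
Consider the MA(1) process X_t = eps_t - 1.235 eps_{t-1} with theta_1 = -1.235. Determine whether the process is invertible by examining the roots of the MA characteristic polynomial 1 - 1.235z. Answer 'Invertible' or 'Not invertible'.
\text{Not invertible}

The MA(q) characteristic polynomial is P(z) = 1 - 1.235z.
Invertibility requires all roots to lie outside the unit circle, i.e. |z| > 1 for every root.
This is linear in z: 1 + (-1.235) z = 0  =>  z = -1/(-1.235) = 0.809717,  |z| = 0.809717.
Moduli of all roots: 0.8097.
All moduli strictly greater than 1? No.
Verdict: Not invertible.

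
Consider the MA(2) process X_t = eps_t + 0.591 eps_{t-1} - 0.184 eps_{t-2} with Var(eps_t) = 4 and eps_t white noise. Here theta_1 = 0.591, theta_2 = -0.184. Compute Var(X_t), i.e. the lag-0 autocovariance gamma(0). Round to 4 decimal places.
\gamma(0) = 5.5325

For an MA(q) process X_t = eps_t + sum_i theta_i eps_{t-i} with
Var(eps_t) = sigma^2, the variance is
  gamma(0) = sigma^2 * (1 + sum_i theta_i^2).
  sum_i theta_i^2 = (0.591)^2 + (-0.184)^2 = 0.349281 + 0.033856 = 0.383137.
  gamma(0) = 4 * (1 + 0.383137) = 4 * 1.383137 = 5.532548, which rounds to 5.5325.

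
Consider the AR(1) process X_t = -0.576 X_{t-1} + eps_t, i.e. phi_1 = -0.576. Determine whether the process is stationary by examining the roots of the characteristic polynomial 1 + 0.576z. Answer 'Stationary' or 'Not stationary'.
\text{Stationary}

The AR(p) characteristic polynomial is P(z) = 1 + 0.576z.
Stationarity requires all roots to lie outside the unit circle, i.e. |z| > 1 for every root.
This is linear in z: 1 + (0.576) z = 0  =>  z = -1/(0.576) = -1.736111,  |z| = 1.736111.
Moduli of all roots: 1.7361.
All moduli strictly greater than 1? Yes.
Verdict: Stationary.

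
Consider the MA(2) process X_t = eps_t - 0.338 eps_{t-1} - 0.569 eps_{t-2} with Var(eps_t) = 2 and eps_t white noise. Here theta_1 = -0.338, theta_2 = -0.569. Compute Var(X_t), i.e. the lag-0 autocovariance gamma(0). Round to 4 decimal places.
\gamma(0) = 2.8760

For an MA(q) process X_t = eps_t + sum_i theta_i eps_{t-i} with
Var(eps_t) = sigma^2, the variance is
  gamma(0) = sigma^2 * (1 + sum_i theta_i^2).
  sum_i theta_i^2 = (-0.338)^2 + (-0.569)^2 = 0.114244 + 0.323761 = 0.438005.
  gamma(0) = 2 * (1 + 0.438005) = 2 * 1.438005 = 2.87601, which rounds to 2.8760.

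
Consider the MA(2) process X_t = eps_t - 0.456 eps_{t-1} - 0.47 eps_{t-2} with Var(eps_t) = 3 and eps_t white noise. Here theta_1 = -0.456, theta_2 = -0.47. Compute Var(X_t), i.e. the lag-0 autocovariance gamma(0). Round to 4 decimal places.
\gamma(0) = 4.2865

For an MA(q) process X_t = eps_t + sum_i theta_i eps_{t-i} with
Var(eps_t) = sigma^2, the variance is
  gamma(0) = sigma^2 * (1 + sum_i theta_i^2).
  sum_i theta_i^2 = (-0.456)^2 + (-0.47)^2 = 0.207936 + 0.2209 = 0.428836.
  gamma(0) = 3 * (1 + 0.428836) = 3 * 1.428836 = 4.286508, which rounds to 4.2865.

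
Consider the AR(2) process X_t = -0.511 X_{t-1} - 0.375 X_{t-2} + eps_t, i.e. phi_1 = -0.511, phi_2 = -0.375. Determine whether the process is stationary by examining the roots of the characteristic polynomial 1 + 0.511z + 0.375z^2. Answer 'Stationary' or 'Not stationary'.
\text{Stationary}

The AR(p) characteristic polynomial is P(z) = 1 + 0.511z + 0.375z^2.
Stationarity requires all roots to lie outside the unit circle, i.e. |z| > 1 for every root.
Set 1 + (0.511) z + (0.375) z^2 = 0, i.e. a z^2 + b z + c = 0 with a = 0.375, b = 0.511, c = 1.
Discriminant D = b^2 - 4ac = (0.511)^2 - 4*(0.375)*1 = 0.261121 - (1.5) = -1.238879.
D < 0, so the roots are the complex-conjugate pair z = (-b +/- i sqrt(-D)) / (2a) = -0.6813 +/- 1.4841i.
For a conjugate pair |z|^2 = z * conj(z) = (product of roots) = c/a = 1/(0.375) = 2.666667, so |z| = sqrt(2.666667) = 1.633 for both roots.
Moduli of all roots: 1.6330, 1.6330.
All moduli strictly greater than 1? Yes.
Verdict: Stationary.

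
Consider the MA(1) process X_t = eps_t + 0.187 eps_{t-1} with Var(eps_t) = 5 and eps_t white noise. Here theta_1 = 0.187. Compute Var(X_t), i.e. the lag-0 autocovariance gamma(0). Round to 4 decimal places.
\gamma(0) = 5.1748

For an MA(q) process X_t = eps_t + sum_i theta_i eps_{t-i} with
Var(eps_t) = sigma^2, the variance is
  gamma(0) = sigma^2 * (1 + sum_i theta_i^2).
  sum_i theta_i^2 = (0.187)^2 = 0.034969.
  gamma(0) = 5 * (1 + 0.034969) = 5 * 1.034969 = 5.174845, which rounds to 5.1748.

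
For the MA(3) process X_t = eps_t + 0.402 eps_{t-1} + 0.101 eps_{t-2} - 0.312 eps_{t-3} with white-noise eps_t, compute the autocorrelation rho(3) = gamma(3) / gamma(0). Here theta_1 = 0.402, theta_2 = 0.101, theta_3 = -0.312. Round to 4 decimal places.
\rho(3) = -0.2458

For an MA(q) process with theta_0 = 1, the autocovariance is
  gamma(k) = sigma^2 * sum_{i=0..q-k} theta_i * theta_{i+k},
and rho(k) = gamma(k) / gamma(0). Sigma^2 cancels.
  numerator   = (1)*(-0.312) = -0.312.
  denominator = (1)^2 + (0.402)^2 + (0.101)^2 + (-0.312)^2 = 1.269149.
  rho(3) = -0.312 / 1.269149 = -0.2458.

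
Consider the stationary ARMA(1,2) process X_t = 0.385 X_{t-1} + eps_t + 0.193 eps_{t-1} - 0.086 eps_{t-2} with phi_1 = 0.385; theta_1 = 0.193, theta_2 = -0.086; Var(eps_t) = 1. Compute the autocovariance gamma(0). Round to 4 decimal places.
\gamma(0) = 1.3560

Multiply the model equation by X_{t-k} and take expectations. With theta_0 = psi_0 = 1 and psi_j the MA(infinity) weights, this gives
  gamma(k) - sum_i phi_i gamma(k-i) = c_k,
  c_k = sigma^2 * sum_{j=k..q} theta_j psi_{j-k}   (c_k = 0 for k > q),
using gamma(-m) = gamma(m).
psi-weights needed (psi_j = theta_j + sum_i phi_i psi_{j-i}):
  psi_1 = theta_1 + phi_1 = 0.193 + (0.385) = 0.578
  psi_2 = theta_2 + phi_1 psi_1 = -0.086 + (0.385)(0.578) = 0.13653
Right-hand sides:
  c_0 = sigma^2 (1 + theta_1 psi_1 + theta_2 psi_2) = 1 * (1 + (0.193)(0.578) + (-0.086)(0.13653)) = 1 * 1.099812 = 1.099812
  c_1 = sigma^2 (theta_1 + theta_2 psi_1) = 1 * (0.193 + (-0.086)(0.578)) = 0.143292
  c_2 = sigma^2 theta_2 = 1 * (-0.086) = -0.086
Equations for k = 0 and k = 1 (AR order 1):
  gamma(0) = phi_1 gamma(1) + c_0
  gamma(1) = phi_1 gamma(0) + c_1
Substituting the second into the first: gamma(0) (1 - phi_1^2) = c_0 + phi_1 c_1, so
  gamma(0) = (c_0 + phi_1 c_1) / (1 - phi_1^2) = (1.099812 + (0.385)(0.143292)) / (1 - (0.385)^2) = 1.15498 / 0.851775 = 1.355968.
Therefore gamma(0) = 1.3560 (to 4 decimal places).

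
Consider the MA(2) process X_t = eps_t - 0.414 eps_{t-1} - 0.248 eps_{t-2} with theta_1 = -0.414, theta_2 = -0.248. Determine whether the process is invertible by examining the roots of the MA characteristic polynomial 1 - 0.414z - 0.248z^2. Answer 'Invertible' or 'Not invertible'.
\text{Invertible}

The MA(q) characteristic polynomial is P(z) = 1 - 0.414z - 0.248z^2.
Invertibility requires all roots to lie outside the unit circle, i.e. |z| > 1 for every root.
Set 1 + (-0.414) z + (-0.248) z^2 = 0, i.e. a z^2 + b z + c = 0 with a = -0.248, b = -0.414, c = 1.
Discriminant D = b^2 - 4ac = (-0.414)^2 - 4*(-0.248)*1 = 0.171396 - (-0.992) = 1.163396.
D >= 0, so the roots are real: z = (-b +/- sqrt(D)) / (2a) = (0.414 +/- 1.078608) / (-0.496).
  z_1 = (0.414 + 1.078608) / (-0.496) = -3.0093,   |z_1| = 3.0093.
  z_2 = (0.414 - 1.078608) / (-0.496) = 1.3399,   |z_2| = 1.3399.
Moduli of all roots: 3.0093, 1.3399.
All moduli strictly greater than 1? Yes.
Verdict: Invertible.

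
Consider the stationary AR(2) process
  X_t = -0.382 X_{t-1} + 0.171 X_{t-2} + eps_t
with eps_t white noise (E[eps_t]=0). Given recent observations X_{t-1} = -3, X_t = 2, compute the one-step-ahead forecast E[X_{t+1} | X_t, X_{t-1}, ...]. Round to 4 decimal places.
E[X_{t+1} \mid \mathcal F_t] = -1.2770

For an AR(p) model X_t = c + sum_i phi_i X_{t-i} + eps_t, the
one-step-ahead conditional mean is
  E[X_{t+1} | X_t, ...] = c + sum_i phi_i X_{t+1-i}.
Substitute known values:
  E[X_{t+1} | ...] = (-0.382) * (2) + (0.171) * (-3)
                   = -1.2770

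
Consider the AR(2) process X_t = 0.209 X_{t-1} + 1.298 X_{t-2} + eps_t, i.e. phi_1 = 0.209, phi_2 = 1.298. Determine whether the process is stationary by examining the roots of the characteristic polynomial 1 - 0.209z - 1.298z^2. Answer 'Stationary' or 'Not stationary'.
\text{Not stationary}

The AR(p) characteristic polynomial is P(z) = 1 - 0.209z - 1.298z^2.
Stationarity requires all roots to lie outside the unit circle, i.e. |z| > 1 for every root.
Set 1 + (-0.209) z + (-1.298) z^2 = 0, i.e. a z^2 + b z + c = 0 with a = -1.298, b = -0.209, c = 1.
Discriminant D = b^2 - 4ac = (-0.209)^2 - 4*(-1.298)*1 = 0.043681 - (-5.192) = 5.235681.
D >= 0, so the roots are real: z = (-b +/- sqrt(D)) / (2a) = (0.209 +/- 2.288161) / (-2.596).
  z_1 = (0.209 + 2.288161) / (-2.596) = -0.9619,   |z_1| = 0.9619.
  z_2 = (0.209 - 2.288161) / (-2.596) = 0.8009,   |z_2| = 0.8009.
Moduli of all roots: 0.9619, 0.8009.
All moduli strictly greater than 1? No.
Verdict: Not stationary.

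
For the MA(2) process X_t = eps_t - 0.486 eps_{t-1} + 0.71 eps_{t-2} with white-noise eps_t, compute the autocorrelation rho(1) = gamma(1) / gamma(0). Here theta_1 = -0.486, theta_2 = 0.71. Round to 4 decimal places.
\rho(1) = -0.4775

For an MA(q) process with theta_0 = 1, the autocovariance is
  gamma(k) = sigma^2 * sum_{i=0..q-k} theta_i * theta_{i+k},
and rho(k) = gamma(k) / gamma(0). Sigma^2 cancels.
  numerator   = (1)*(-0.486) + (-0.486)*(0.71) = -0.83106.
  denominator = (1)^2 + (-0.486)^2 + (0.71)^2 = 1.740296.
  rho(1) = -0.83106 / 1.740296 = -0.4775.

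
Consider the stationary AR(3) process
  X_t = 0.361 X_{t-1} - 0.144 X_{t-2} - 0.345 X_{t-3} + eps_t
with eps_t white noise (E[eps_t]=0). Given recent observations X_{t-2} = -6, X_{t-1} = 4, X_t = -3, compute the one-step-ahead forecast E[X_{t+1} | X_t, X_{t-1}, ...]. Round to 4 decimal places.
E[X_{t+1} \mid \mathcal F_t] = 0.4110

For an AR(p) model X_t = c + sum_i phi_i X_{t-i} + eps_t, the
one-step-ahead conditional mean is
  E[X_{t+1} | X_t, ...] = c + sum_i phi_i X_{t+1-i}.
Substitute known values:
  E[X_{t+1} | ...] = (0.361) * (-3) + (-0.144) * (4) + (-0.345) * (-6)
                   = 0.4110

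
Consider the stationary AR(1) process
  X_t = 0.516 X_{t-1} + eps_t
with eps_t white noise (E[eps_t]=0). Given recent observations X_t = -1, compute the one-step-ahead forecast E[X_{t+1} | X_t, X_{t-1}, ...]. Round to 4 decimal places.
E[X_{t+1} \mid \mathcal F_t] = -0.5160

For an AR(p) model X_t = c + sum_i phi_i X_{t-i} + eps_t, the
one-step-ahead conditional mean is
  E[X_{t+1} | X_t, ...] = c + sum_i phi_i X_{t+1-i}.
Substitute known values:
  E[X_{t+1} | ...] = (0.516) * (-1)
                   = -0.5160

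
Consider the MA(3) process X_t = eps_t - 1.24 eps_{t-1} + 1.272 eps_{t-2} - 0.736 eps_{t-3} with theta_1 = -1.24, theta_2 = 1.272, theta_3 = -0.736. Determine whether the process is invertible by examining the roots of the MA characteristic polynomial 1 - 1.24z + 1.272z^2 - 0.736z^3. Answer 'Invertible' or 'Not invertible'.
\text{Invertible}

The MA(q) characteristic polynomial is P(z) = 1 - 1.24z + 1.272z^2 - 0.736z^3.
Invertibility requires all roots to lie outside the unit circle, i.e. |z| > 1 for every root.
Degree 3: look for a simple real root z0 first, then factor out (1 - z/z0) and solve the remaining quadratic.
Testing z0 = 1.25: P(1.25) = 1 + (-1.24)(1.25) + (1.272)(1.25)^2 + (-0.736)(1.25)^3
  = 1 + (-1.55) + (1.9875) + (-1.4375) = 0.  So z_0 = 1.25 is a root, |z_0| = 1.25.
Divide out the factor (1 - 0.8 z) = (1 - z/z0) (since 1/z0 = 0.8):
  P(z) = (1 - 0.8 z)(1 + (-0.44) z + (0.92) z^2)
  [check: z-coef -0.44 - (0.8) = -1.24; z^2-coef 0.92 - (0.8)(-0.44) = 1.272; z^3-coef -(0.8)(0.92) = -0.736.]
Remaining roots from the quadratic factor 1 + (-0.44) z + (0.92) z^2:
  Set 1 + (-0.44) z + (0.92) z^2 = 0, i.e. a z^2 + b z + c = 0 with a = 0.92, b = -0.44, c = 1.
  Discriminant D = b^2 - 4ac = (-0.44)^2 - 4*(0.92)*1 = 0.1936 - (3.68) = -3.4864.
  D < 0, so the roots are the complex-conjugate pair z = (-b +/- i sqrt(-D)) / (2a) = 0.2391 +/- 1.0148i.
  For a conjugate pair |z|^2 = z * conj(z) = (product of roots) = c/a = 1/(0.92) = 1.086957, so |z| = sqrt(1.086957) = 1.0426 for both roots.
Moduli of all roots: 1.2500, 1.0426, 1.0426.
All moduli strictly greater than 1? Yes.
Verdict: Invertible.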